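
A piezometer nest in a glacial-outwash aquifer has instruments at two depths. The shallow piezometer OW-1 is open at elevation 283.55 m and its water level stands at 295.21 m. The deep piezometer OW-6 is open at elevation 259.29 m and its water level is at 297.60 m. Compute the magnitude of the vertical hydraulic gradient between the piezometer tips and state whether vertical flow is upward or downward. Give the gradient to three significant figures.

|i_v| ≈ 0.0985; vertical flow is upward

Total head at OW-1: h = 295.21 m (water level in the standpipe).
Total head at OW-6: h = 297.60 m.
Δh = h(OW-1) − h(OW-6) = 295.21 − 297.60 = -2.39 m.
Vertical separation Δz = 283.55 − 259.29 = 24.26 m.
|i_v| = |Δh| / Δz = 2.39 / 24.26 = 0.0985.
Head is higher in the deep piezometer, so vertical flow is upward (discharge condition).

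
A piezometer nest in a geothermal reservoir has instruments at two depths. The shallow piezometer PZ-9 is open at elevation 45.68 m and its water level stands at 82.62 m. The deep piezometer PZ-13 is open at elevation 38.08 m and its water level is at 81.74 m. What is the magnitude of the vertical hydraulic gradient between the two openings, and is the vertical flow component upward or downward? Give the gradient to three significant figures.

Total head at PZ-9: h = 82.62 m (water level in the standpipe).
Total head at PZ-13: h = 81.74 m.
Δh = h(PZ-9) − h(PZ-13) = 82.62 − 81.74 = 0.88 m.
Vertical separation Δz = 45.68 − 38.08 = 7.60 m.
|i_v| = |Δh| / Δz = 0.88 / 7.60 = 0.116.
Head is higher in the shallow piezometer, so vertical flow is downward (recharge condition).

|i_v| ≈ 0.116; vertical flow is downward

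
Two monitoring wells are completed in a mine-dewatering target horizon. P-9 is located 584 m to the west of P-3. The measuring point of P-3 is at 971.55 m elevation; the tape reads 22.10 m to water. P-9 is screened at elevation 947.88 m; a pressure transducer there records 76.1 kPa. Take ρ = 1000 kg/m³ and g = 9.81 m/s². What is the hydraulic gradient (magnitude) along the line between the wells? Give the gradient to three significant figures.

Total head at P-3: h = 971.55 − 22.10 = 949.45 m.
Pressure head at P-9: ψ = P/(ρg) = 76.1×1000 / (1000 × 9.81) = 7.76 m.
Total head at P-9: h = z + ψ = 947.88 + 7.76 = 955.64 m.
Head difference: h(P-3) − h(P-9) = 949.45 − 955.64 = -6.19 m.
Hydraulic gradient: i = |Δh| / L = 6.19 / 584 = 0.0106.

i ≈ 0.0106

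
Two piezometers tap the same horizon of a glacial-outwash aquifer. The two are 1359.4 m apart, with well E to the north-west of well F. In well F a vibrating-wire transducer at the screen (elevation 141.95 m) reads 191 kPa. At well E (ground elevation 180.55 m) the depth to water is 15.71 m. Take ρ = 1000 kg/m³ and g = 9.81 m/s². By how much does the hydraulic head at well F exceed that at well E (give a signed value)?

Δh ≈ -3.42 m

Pressure head at well F: ψ = P/(ρg) = 191×1000 / (1000 × 9.81) = 19.47 m.
Total head at well F: h = z + ψ = 141.95 + 19.47 = 161.42 m.
Total head at well E: h = 180.55 − 15.71 = 164.84 m.
Head difference: h(well F) − h(well E) = 161.42 − 164.84 = -3.42 m.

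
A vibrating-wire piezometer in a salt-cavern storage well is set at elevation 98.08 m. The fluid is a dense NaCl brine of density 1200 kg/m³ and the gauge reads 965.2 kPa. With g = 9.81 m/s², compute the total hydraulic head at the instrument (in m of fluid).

ψ = P/(ρg) = 965.2×1000 / (1200 × 9.81) = 81.99 m.
h = z + ψ = 98.08 + 81.99 = 180.07 m.

h ≈ 180.07 m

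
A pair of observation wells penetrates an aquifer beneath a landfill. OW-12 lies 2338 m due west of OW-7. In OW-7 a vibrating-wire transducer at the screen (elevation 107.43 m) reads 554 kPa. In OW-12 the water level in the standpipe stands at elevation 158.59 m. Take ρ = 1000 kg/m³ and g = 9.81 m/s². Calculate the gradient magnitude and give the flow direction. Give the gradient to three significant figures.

Pressure head at OW-7: ψ = P/(ρg) = 554×1000 / (1000 × 9.81) = 56.47 m.
Total head at OW-7: h = z + ψ = 107.43 + 56.47 = 163.90 m.
Total head at OW-12: h = 158.59 m (water level in the piezometer is the total head).
Head difference: h(OW-7) − h(OW-12) = 163.90 − 158.59 = 5.31 m.
Hydraulic gradient: i = |Δh| / L = 5.31 / 2338 = 0.00227.
Flow is from higher to lower head: from OW-7 toward OW-12, i.e. toward the west.

i ≈ 0.00227; groundwater flows toward the west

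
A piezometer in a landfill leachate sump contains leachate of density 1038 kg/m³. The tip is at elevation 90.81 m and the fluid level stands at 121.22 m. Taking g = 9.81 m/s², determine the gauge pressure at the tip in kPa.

Pressure head ψ = h − z = 121.22 − 90.81 = 30.41 m.
P = ρgψ = 1038 × 9.81 × 30.41 = 309658 Pa ≈ 310 kPa.

P ≈ 310 kPa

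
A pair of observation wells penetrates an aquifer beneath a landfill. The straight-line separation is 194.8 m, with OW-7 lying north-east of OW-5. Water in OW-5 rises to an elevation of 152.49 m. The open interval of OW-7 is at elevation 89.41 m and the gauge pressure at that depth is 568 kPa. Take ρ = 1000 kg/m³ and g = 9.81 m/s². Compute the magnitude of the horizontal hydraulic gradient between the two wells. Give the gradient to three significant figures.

Total head at OW-5: h = 152.49 m (water level in the piezometer is the total head).
Pressure head at OW-7: ψ = P/(ρg) = 568×1000 / (1000 × 9.81) = 57.90 m.
Total head at OW-7: h = z + ψ = 89.41 + 57.90 = 147.31 m.
Head difference: h(OW-5) − h(OW-7) = 152.49 − 147.31 = 5.18 m.
Hydraulic gradient: i = |Δh| / L = 5.18 / 194.8 = 0.0266.

i ≈ 0.0266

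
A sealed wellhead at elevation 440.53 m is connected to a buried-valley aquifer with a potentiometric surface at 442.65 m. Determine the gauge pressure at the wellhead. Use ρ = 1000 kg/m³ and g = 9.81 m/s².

P ≈ 20.8 kPa

Head above the cap: Δh = 442.65 − 440.53 = 2.12 m.
P = ρgΔh = 1000 × 9.81 × 2.12 = 20797 Pa ≈ 20.8 kPa.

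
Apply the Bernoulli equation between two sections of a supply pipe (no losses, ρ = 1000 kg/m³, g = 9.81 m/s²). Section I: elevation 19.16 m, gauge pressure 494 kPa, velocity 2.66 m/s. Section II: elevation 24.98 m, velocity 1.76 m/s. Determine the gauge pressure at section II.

Pressure head at I: ψ₁ = P₁/(ρg) = 494×1000 / (1000 × 9.81) = 50.36 m.
Velocity heads: v₁²/2g = 2.66²/19.62 = 0.361 m; v₂²/2g = 1.76²/19.62 = 0.158 m.
Total head H = z₁ + ψ₁ + v₁²/2g = 19.16 + 50.36 + 0.361 = 69.88 m.
ψ₂ = H − z₂ − v₂²/2g = 69.88 − 24.98 − 0.158 = 44.74 m.
P₂ = ρgψ₂ = 1000 × 9.81 × 44.74 ≈ 439 kPa.

P₂ ≈ 439 kPa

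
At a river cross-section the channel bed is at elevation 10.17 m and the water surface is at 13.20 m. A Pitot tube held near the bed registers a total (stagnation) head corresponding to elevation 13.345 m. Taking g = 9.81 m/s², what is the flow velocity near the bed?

v ≈ 1.69 m/s

Near the bed, under hydrostatic conditions, the piezometric head (z + ψ) equals the free-surface elevation, 13.20 m.
Velocity head = total − piezometric = 13.345 − 13.20 = 0.145 m.
v = √(2g·h_v) = √(2 × 9.81 × 0.145) = 1.69 m/s.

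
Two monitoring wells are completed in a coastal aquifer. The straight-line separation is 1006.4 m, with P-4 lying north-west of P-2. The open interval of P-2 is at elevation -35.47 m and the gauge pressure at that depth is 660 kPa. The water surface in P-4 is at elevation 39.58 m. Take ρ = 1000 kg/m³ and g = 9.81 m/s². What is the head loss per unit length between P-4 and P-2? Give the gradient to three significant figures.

Pressure head at P-2: ψ = P/(ρg) = 660×1000 / (1000 × 9.81) = 67.28 m.
Total head at P-2: h = z + ψ = -35.47 + 67.28 = 31.81 m.
Total head at P-4: h = 39.58 m (water level in the piezometer is the total head).
Head difference: h(P-2) − h(P-4) = 31.81 − 39.58 = -7.77 m.
Hydraulic gradient: i = |Δh| / L = 7.77 / 1006.4 = 0.00772.

i ≈ 0.00772 m/m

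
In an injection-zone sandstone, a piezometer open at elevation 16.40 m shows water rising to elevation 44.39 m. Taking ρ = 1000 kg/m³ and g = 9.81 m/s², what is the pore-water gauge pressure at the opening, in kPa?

P ≈ 275 kPa

Pressure head ψ = h − z = 44.39 − 16.40 = 27.99 m.
P = ρgψ = 1000 × 9.81 × 27.99 = 274582 Pa ≈ 275 kPa.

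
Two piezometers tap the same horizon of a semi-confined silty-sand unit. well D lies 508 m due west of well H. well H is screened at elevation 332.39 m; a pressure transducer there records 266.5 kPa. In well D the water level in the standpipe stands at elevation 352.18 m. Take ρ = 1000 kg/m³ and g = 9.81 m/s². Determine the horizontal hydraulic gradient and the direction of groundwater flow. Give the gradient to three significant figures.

i ≈ 0.0145; groundwater flows toward the west

Pressure head at well H: ψ = P/(ρg) = 266.5×1000 / (1000 × 9.81) = 27.17 m.
Total head at well H: h = z + ψ = 332.39 + 27.17 = 359.56 m.
Total head at well D: h = 352.18 m (water level in the piezometer is the total head).
Head difference: h(well H) − h(well D) = 359.56 − 352.18 = 7.38 m.
Hydraulic gradient: i = |Δh| / L = 7.38 / 508 = 0.0145.
Flow is from higher to lower head: from well H toward well D, i.e. toward the west.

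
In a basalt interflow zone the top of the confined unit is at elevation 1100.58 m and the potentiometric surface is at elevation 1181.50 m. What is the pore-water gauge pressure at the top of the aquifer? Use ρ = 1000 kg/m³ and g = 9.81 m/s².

P ≈ 794 kPa

Pressure head at the aquifer top: ψ = h − z = 1181.50 − 1100.58 = 80.92 m.
P = ρgψ = 1000 × 9.81 × 80.92 = 793825 Pa ≈ 794 kPa.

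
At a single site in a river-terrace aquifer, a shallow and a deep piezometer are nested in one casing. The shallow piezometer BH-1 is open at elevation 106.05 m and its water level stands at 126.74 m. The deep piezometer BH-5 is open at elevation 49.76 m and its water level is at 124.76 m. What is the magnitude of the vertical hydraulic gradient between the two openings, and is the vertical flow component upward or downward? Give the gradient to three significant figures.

|i_v| ≈ 0.0352; vertical flow is downward

Total head at BH-1: h = 126.74 m (water level in the standpipe).
Total head at BH-5: h = 124.76 m.
Δh = h(BH-1) − h(BH-5) = 126.74 − 124.76 = 1.98 m.
Vertical separation Δz = 106.05 − 49.76 = 56.29 m.
|i_v| = |Δh| / Δz = 1.98 / 56.29 = 0.0352.
Head is higher in the shallow piezometer, so vertical flow is downward (recharge condition).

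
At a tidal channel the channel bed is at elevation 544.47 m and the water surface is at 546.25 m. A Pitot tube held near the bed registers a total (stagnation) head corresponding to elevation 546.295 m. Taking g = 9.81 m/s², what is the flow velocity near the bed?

Near the bed, under hydrostatic conditions, the piezometric head (z + ψ) equals the free-surface elevation, 546.25 m.
Velocity head = total − piezometric = 546.295 − 546.25 = 0.045 m.
v = √(2g·h_v) = √(2 × 9.81 × 0.045) = 0.940 m/s.

v ≈ 0.940 m/s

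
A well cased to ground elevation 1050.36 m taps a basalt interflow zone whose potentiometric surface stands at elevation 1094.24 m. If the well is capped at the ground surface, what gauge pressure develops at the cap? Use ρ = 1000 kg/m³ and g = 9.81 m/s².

P ≈ 430 kPa

Head above the cap: Δh = 1094.24 − 1050.36 = 43.88 m.
P = ρgΔh = 1000 × 9.81 × 43.88 = 430463 Pa ≈ 430 kPa.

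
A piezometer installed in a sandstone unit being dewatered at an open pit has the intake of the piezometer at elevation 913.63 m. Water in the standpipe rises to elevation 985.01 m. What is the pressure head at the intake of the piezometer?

Total head h = 985.01 m (the water-surface elevation in the piezometer).
Pressure head ψ = h − z = 985.01 − 913.63 = 71.38 m.

ψ ≈ 71.38 m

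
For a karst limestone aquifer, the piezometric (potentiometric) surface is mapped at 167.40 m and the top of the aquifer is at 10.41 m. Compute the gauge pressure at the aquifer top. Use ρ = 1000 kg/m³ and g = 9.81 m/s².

Pressure head at the aquifer top: ψ = h − z = 167.40 − 10.41 = 156.99 m.
P = ρgψ = 1000 × 9.81 × 156.99 = 1540072 Pa ≈ 1540 kPa.

P ≈ 1540 kPa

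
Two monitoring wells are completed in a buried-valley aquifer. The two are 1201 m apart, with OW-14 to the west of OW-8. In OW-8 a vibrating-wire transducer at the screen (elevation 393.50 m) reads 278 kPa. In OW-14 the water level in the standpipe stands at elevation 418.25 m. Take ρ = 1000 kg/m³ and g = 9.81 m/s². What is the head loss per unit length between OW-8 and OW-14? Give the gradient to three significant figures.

Pressure head at OW-8: ψ = P/(ρg) = 278×1000 / (1000 × 9.81) = 28.34 m.
Total head at OW-8: h = z + ψ = 393.50 + 28.34 = 421.84 m.
Total head at OW-14: h = 418.25 m (water level in the piezometer is the total head).
Head difference: h(OW-8) − h(OW-14) = 421.84 − 418.25 = 3.59 m.
Hydraulic gradient: i = |Δh| / L = 3.59 / 1201 = 0.00299.

i ≈ 0.00299 m/m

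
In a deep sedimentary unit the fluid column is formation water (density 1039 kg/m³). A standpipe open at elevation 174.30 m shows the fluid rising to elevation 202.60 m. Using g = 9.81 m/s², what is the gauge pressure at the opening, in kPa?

Pressure head ψ = h − z = 202.60 − 174.30 = 28.30 m.
P = ρgψ = 1039 × 9.81 × 28.30 = 288450 Pa ≈ 288 kPa.

P ≈ 288 kPa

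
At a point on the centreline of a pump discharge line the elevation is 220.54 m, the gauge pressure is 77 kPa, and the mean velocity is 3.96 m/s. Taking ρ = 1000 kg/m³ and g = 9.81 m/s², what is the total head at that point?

h ≈ 229.19 m

Pressure head ψ = P/(ρg) = 77×1000 / (1000 × 9.81) = 7.85 m.
Velocity head = v²/(2g) = 3.96² / (2 × 9.81) = 0.799 m.
h = z + ψ + v²/(2g) = 220.54 + 7.85 + 0.799 = 229.19 m.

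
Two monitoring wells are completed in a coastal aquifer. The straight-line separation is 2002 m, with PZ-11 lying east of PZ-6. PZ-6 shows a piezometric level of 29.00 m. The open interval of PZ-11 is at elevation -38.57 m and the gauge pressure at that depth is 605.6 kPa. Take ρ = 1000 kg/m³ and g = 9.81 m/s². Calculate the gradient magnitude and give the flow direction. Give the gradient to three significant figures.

Total head at PZ-6: h = 29.00 m (water level in the piezometer is the total head).
Pressure head at PZ-11: ψ = P/(ρg) = 605.6×1000 / (1000 × 9.81) = 61.73 m.
Total head at PZ-11: h = z + ψ = -38.57 + 61.73 = 23.16 m.
Head difference: h(PZ-6) − h(PZ-11) = 29.00 − 23.16 = 5.84 m.
Hydraulic gradient: i = |Δh| / L = 5.84 / 2002 = 0.00292.
Flow is from higher to lower head: from PZ-6 toward PZ-11, i.e. toward the east.

i ≈ 0.00292; groundwater flows toward the east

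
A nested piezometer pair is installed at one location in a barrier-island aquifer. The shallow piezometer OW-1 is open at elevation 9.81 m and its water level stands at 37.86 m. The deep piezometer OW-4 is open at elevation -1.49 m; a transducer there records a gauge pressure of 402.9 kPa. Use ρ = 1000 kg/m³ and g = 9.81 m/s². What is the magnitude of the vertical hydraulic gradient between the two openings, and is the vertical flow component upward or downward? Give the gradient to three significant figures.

|i_v| ≈ 0.152; vertical flow is upward

Total head at OW-1: h = 37.86 m (water level in the standpipe).
Pressure head at OW-4: ψ = P/(ρg) = 402.9×1000 / (1000 × 9.81) = 41.07 m.
Total head at OW-4: h = z + ψ = -1.49 + 41.07 = 39.58 m.
Δh = h(OW-1) − h(OW-4) = 37.86 − 39.58 = -1.72 m.
Vertical separation Δz = 9.81 − (-1.49) = 11.30 m.
|i_v| = |Δh| / Δz = 1.72 / 11.30 = 0.152.
Head is higher in the deep piezometer, so vertical flow is upward (discharge condition).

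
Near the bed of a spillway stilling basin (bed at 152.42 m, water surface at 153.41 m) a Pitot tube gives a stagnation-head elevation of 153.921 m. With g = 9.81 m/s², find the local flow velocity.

v ≈ 3.17 m/s

Near the bed, under hydrostatic conditions, the piezometric head (z + ψ) equals the free-surface elevation, 153.41 m.
Velocity head = total − piezometric = 153.921 − 153.41 = 0.511 m.
v = √(2g·h_v) = √(2 × 9.81 × 0.511) = 3.17 m/s.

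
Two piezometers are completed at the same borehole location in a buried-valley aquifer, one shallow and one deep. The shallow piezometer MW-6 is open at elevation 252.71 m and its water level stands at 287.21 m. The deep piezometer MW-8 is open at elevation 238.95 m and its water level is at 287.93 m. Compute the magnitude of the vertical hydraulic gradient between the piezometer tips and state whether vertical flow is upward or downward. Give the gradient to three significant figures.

Total head at MW-6: h = 287.21 m (water level in the standpipe).
Total head at MW-8: h = 287.93 m.
Δh = h(MW-6) − h(MW-8) = 287.21 − 287.93 = -0.72 m.
Vertical separation Δz = 252.71 − 238.95 = 13.76 m.
|i_v| = |Δh| / Δz = 0.72 / 13.76 = 0.0523.
Head is higher in the deep piezometer, so vertical flow is upward (discharge condition).

|i_v| ≈ 0.0523; vertical flow is upward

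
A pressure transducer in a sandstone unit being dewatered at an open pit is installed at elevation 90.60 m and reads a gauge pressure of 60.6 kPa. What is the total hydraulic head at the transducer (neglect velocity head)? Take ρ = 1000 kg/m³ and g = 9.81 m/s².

ψ = P/(ρg) = 60.6×1000 / (1000 × 9.81) = 6.18 m.
h = z + ψ = 90.60 + 6.18 = 96.78 m.

h ≈ 96.78 m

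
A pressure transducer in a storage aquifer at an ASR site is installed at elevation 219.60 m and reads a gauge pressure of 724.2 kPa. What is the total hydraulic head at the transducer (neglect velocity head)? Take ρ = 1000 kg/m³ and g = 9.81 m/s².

h ≈ 293.42 m

ψ = P/(ρg) = 724.2×1000 / (1000 × 9.81) = 73.82 m.
h = z + ψ = 219.60 + 73.82 = 293.42 m.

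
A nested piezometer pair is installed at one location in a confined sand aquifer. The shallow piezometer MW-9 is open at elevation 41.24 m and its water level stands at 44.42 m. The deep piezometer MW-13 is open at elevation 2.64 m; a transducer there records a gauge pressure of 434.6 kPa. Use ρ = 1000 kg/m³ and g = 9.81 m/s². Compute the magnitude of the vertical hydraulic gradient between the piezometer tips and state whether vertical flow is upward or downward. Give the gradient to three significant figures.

Total head at MW-9: h = 44.42 m (water level in the standpipe).
Pressure head at MW-13: ψ = P/(ρg) = 434.6×1000 / (1000 × 9.81) = 44.30 m.
Total head at MW-13: h = z + ψ = 2.64 + 44.30 = 46.94 m.
Δh = h(MW-9) − h(MW-13) = 44.42 − 46.94 = -2.52 m.
Vertical separation Δz = 41.24 − 2.64 = 38.60 m.
|i_v| = |Δh| / Δz = 2.52 / 38.60 = 0.0653.
Head is higher in the deep piezometer, so vertical flow is upward (discharge condition).

|i_v| ≈ 0.0653; vertical flow is upward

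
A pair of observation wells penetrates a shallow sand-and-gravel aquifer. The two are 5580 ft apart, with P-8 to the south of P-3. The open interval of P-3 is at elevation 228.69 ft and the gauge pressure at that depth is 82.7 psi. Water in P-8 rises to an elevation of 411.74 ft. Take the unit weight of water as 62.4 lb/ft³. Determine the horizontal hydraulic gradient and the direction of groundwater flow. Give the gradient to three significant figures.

Pressure head at P-3: ψ = 144·P/γ = 144 × 82.7 / 62.4 = 190.85 ft.
Total head at P-3: h = z + ψ = 228.69 + 190.85 = 419.54 ft.
Total head at P-8: h = 411.74 ft (water level in the piezometer is the total head).
Head difference: h(P-3) − h(P-8) = 419.54 − 411.74 = 7.80 ft.
Hydraulic gradient: i = |Δh| / L = 7.80 / 5580 = 0.00140.
Flow is from higher to lower head: from P-3 toward P-8, i.e. toward the south.

i ≈ 0.00140; groundwater flows toward the south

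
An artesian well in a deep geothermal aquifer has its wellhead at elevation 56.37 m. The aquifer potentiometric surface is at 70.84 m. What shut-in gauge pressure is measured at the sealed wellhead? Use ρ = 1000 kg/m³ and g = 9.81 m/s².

P ≈ 142 kPa

Head above the cap: Δh = 70.84 − 56.37 = 14.47 m.
P = ρgΔh = 1000 × 9.81 × 14.47 = 141951 Pa ≈ 142 kPa.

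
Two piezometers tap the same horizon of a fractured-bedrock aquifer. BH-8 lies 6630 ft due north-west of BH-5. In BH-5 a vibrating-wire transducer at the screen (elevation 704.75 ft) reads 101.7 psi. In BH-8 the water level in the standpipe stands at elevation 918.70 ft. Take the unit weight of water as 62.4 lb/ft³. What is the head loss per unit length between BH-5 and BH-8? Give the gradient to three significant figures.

Pressure head at BH-5: ψ = 144·P/γ = 144 × 101.7 / 62.4 = 234.69 ft.
Total head at BH-5: h = z + ψ = 704.75 + 234.69 = 939.44 ft.
Total head at BH-8: h = 918.70 ft (water level in the piezometer is the total head).
Head difference: h(BH-5) − h(BH-8) = 939.44 − 918.70 = 20.74 ft.
Hydraulic gradient: i = |Δh| / L = 20.74 / 6630 = 0.00313.

i ≈ 0.00313 ft/ft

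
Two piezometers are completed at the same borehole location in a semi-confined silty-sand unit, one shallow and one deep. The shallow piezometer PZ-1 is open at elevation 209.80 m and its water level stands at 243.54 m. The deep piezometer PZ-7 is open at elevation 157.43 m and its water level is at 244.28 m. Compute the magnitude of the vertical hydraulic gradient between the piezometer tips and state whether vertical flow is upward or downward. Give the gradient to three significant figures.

Total head at PZ-1: h = 243.54 m (water level in the standpipe).
Total head at PZ-7: h = 244.28 m.
Δh = h(PZ-1) − h(PZ-7) = 243.54 − 244.28 = -0.74 m.
Vertical separation Δz = 209.80 − 157.43 = 52.37 m.
|i_v| = |Δh| / Δz = 0.74 / 52.37 = 0.0141.
Head is higher in the deep piezometer, so vertical flow is upward (discharge condition).

|i_v| ≈ 0.0141; vertical flow is upward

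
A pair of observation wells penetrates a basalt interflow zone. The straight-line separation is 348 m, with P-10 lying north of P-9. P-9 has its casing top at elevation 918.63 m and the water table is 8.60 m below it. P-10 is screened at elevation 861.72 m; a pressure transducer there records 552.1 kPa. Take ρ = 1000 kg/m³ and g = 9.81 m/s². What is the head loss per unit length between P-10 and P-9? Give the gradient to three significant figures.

i ≈ 0.0229 m/m

Total head at P-9: h = 918.63 − 8.60 = 910.03 m.
Pressure head at P-10: ψ = P/(ρg) = 552.1×1000 / (1000 × 9.81) = 56.28 m.
Total head at P-10: h = z + ψ = 861.72 + 56.28 = 918.00 m.
Head difference: h(P-9) − h(P-10) = 910.03 − 918.00 = -7.97 m.
Hydraulic gradient: i = |Δh| / L = 7.97 / 348 = 0.0229.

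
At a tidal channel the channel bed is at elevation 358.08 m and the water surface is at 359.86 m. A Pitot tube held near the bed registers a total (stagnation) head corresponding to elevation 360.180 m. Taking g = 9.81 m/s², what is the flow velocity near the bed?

Near the bed, under hydrostatic conditions, the piezometric head (z + ψ) equals the free-surface elevation, 359.86 m.
Velocity head = total − piezometric = 360.180 − 359.86 = 0.320 m.
v = √(2g·h_v) = √(2 × 9.81 × 0.320) = 2.51 m/s.

v ≈ 2.51 m/s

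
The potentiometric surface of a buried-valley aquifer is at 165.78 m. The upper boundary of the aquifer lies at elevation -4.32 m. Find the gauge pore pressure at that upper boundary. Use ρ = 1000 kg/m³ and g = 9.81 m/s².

Pressure head at the aquifer top: ψ = h − z = 165.78 − (-4.32) = 170.10 m.
P = ρgψ = 1000 × 9.81 × 170.10 = 1668681 Pa ≈ 1670 kPa.

P ≈ 1670 kPa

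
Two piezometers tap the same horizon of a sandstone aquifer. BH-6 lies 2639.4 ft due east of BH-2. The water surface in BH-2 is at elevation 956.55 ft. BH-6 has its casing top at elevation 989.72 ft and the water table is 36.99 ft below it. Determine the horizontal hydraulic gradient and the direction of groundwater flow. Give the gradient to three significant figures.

i ≈ 0.00145; groundwater flows toward the east

Total head at BH-2: h = 956.55 ft (water level in the piezometer is the total head).
Total head at BH-6: h = 989.72 − 36.99 = 952.73 ft.
Head difference: h(BH-2) − h(BH-6) = 956.55 − 952.73 = 3.82 ft.
Hydraulic gradient: i = |Δh| / L = 3.82 / 2639.4 = 0.00145.
Flow is from higher to lower head: from BH-2 toward BH-6, i.e. toward the east.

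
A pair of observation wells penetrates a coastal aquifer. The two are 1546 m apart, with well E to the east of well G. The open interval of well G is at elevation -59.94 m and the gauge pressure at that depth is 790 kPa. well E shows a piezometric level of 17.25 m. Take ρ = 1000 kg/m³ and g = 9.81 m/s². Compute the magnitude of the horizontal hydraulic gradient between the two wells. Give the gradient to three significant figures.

Pressure head at well G: ψ = P/(ρg) = 790×1000 / (1000 × 9.81) = 80.53 m.
Total head at well G: h = z + ψ = -59.94 + 80.53 = 20.59 m.
Total head at well E: h = 17.25 m (water level in the piezometer is the total head).
Head difference: h(well G) − h(well E) = 20.59 − 17.25 = 3.34 m.
Hydraulic gradient: i = |Δh| / L = 3.34 / 1546 = 0.00216.

i ≈ 0.00216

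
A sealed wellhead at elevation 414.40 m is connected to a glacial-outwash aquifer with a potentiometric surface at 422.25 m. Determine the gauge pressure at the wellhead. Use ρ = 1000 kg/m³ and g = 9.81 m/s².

P ≈ 77.0 kPa

Head above the cap: Δh = 422.25 − 414.40 = 7.85 m.
P = ρgΔh = 1000 × 9.81 × 7.85 = 77008 Pa ≈ 77.0 kPa.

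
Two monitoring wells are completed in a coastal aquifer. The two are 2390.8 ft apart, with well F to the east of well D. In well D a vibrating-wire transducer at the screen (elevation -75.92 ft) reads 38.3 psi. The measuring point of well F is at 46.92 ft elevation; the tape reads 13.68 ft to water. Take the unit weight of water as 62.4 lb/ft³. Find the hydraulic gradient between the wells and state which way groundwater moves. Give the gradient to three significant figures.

Pressure head at well D: ψ = 144·P/γ = 144 × 38.3 / 62.4 = 88.38 ft.
Total head at well D: h = z + ψ = -75.92 + 88.38 = 12.46 ft.
Total head at well F: h = 46.92 − 13.68 = 33.24 ft.
Head difference: h(well D) − h(well F) = 12.46 − 33.24 = -20.78 ft.
Hydraulic gradient: i = |Δh| / L = 20.78 / 2390.8 = 0.00869.
Flow is from higher to lower head: from well F toward well D, i.e. toward the west.

i ≈ 0.00869; groundwater flows toward the west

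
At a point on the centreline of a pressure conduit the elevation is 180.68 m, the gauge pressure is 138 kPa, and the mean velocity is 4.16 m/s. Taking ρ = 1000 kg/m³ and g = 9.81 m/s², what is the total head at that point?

h ≈ 195.63 m

Pressure head ψ = P/(ρg) = 138×1000 / (1000 × 9.81) = 14.07 m.
Velocity head = v²/(2g) = 4.16² / (2 × 9.81) = 0.882 m.
h = z + ψ + v²/(2g) = 180.68 + 14.07 + 0.882 = 195.63 m.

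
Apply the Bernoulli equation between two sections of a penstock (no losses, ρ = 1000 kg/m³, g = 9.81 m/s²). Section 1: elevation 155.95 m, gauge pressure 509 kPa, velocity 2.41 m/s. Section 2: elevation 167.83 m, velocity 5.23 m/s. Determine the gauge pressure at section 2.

P₂ ≈ 382 kPa

Pressure head at 1: ψ₁ = P₁/(ρg) = 509×1000 / (1000 × 9.81) = 51.89 m.
Velocity heads: v₁²/2g = 2.41²/19.62 = 0.296 m; v₂²/2g = 5.23²/19.62 = 1.394 m.
Total head H = z₁ + ψ₁ + v₁²/2g = 155.95 + 51.89 + 0.296 = 208.14 m.
ψ₂ = H − z₂ − v₂²/2g = 208.14 − 167.83 − 1.394 = 38.92 m.
P₂ = ρgψ₂ = 1000 × 9.81 × 38.92 ≈ 382 kPa.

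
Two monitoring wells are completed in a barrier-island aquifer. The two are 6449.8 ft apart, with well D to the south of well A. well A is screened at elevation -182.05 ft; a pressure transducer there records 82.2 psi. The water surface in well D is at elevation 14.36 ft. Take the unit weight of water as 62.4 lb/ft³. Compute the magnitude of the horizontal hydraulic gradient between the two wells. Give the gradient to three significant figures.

Pressure head at well A: ψ = 144·P/γ = 144 × 82.2 / 62.4 = 189.69 ft.
Total head at well A: h = z + ψ = -182.05 + 189.69 = 7.64 ft.
Total head at well D: h = 14.36 ft (water level in the piezometer is the total head).
Head difference: h(well A) − h(well D) = 7.64 − 14.36 = -6.72 ft.
Hydraulic gradient: i = |Δh| / L = 6.72 / 6449.8 = 0.00104.

i ≈ 0.00104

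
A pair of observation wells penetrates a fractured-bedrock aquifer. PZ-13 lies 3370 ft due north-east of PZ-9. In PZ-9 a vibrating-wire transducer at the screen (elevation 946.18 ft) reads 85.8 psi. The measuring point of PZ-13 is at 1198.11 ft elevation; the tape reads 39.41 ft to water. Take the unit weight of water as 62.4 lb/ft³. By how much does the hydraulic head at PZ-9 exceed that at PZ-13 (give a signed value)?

Δh ≈ -14.52 ft

Pressure head at PZ-9: ψ = 144·P/γ = 144 × 85.8 / 62.4 = 198.00 ft.
Total head at PZ-9: h = z + ψ = 946.18 + 198.00 = 1144.18 ft.
Total head at PZ-13: h = 1198.11 − 39.41 = 1158.70 ft.
Head difference: h(PZ-9) − h(PZ-13) = 1144.18 − 1158.70 = -14.52 ft.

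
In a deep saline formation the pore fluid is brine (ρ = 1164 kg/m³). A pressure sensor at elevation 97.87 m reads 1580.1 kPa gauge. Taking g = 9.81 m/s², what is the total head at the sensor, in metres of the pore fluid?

h ≈ 236.25 m

ψ = P/(ρg) = 1580.1×1000 / (1164 × 9.81) = 138.38 m.
h = z + ψ = 97.87 + 138.38 = 236.25 m.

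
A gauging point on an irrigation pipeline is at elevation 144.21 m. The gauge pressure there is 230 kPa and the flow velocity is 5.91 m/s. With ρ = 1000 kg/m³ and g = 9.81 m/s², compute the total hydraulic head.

Pressure head ψ = P/(ρg) = 230×1000 / (1000 × 9.81) = 23.45 m.
Velocity head = v²/(2g) = 5.91² / (2 × 9.81) = 1.780 m.
h = z + ψ + v²/(2g) = 144.21 + 23.45 + 1.780 = 169.44 m.

h ≈ 169.44 m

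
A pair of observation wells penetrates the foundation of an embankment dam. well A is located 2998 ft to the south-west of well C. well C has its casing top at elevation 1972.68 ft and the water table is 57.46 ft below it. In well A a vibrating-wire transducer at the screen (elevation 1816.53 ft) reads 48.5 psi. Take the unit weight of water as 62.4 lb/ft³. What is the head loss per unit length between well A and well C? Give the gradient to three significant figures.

i ≈ 0.00441 ft/ft

Total head at well C: h = 1972.68 − 57.46 = 1915.22 ft.
Pressure head at well A: ψ = 144·P/γ = 144 × 48.5 / 62.4 = 111.92 ft.
Total head at well A: h = z + ψ = 1816.53 + 111.92 = 1928.45 ft.
Head difference: h(well C) − h(well A) = 1915.22 − 1928.45 = -13.23 ft.
Hydraulic gradient: i = |Δh| / L = 13.23 / 2998 = 0.00441.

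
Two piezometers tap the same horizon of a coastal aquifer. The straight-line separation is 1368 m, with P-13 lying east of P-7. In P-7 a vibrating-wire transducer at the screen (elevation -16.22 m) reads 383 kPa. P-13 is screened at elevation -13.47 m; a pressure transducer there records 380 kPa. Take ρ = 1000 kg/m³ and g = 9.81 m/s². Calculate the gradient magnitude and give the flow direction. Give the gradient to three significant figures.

Pressure head at P-7: ψ = P/(ρg) = 383×1000 / (1000 × 9.81) = 39.04 m.
Total head at P-7: h = z + ψ = -16.22 + 39.04 = 22.82 m.
Pressure head at P-13: ψ = P/(ρg) = 380×1000 / (1000 × 9.81) = 38.74 m.
Total head at P-13: h = z + ψ = -13.47 + 38.74 = 25.27 m.
Head difference: h(P-7) − h(P-13) = 22.82 − 25.27 = -2.45 m.
Hydraulic gradient: i = |Δh| / L = 2.45 / 1368 = 0.00179.
Flow is from higher to lower head: from P-13 toward P-7, i.e. toward the west.

i ≈ 0.00179; groundwater flows toward the west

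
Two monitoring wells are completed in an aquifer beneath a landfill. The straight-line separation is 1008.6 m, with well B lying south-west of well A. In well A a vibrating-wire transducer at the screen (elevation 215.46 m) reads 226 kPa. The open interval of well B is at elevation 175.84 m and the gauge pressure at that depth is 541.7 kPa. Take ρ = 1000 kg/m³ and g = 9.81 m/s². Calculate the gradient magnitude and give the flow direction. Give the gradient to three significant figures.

i ≈ 0.00738; groundwater flows toward the south-west

Pressure head at well A: ψ = P/(ρg) = 226×1000 / (1000 × 9.81) = 23.04 m.
Total head at well A: h = z + ψ = 215.46 + 23.04 = 238.50 m.
Pressure head at well B: ψ = P/(ρg) = 541.7×1000 / (1000 × 9.81) = 55.22 m.
Total head at well B: h = z + ψ = 175.84 + 55.22 = 231.06 m.
Head difference: h(well A) − h(well B) = 238.50 − 231.06 = 7.44 m.
Hydraulic gradient: i = |Δh| / L = 7.44 / 1008.6 = 0.00738.
Flow is from higher to lower head: from well A toward well B, i.e. toward the south-west.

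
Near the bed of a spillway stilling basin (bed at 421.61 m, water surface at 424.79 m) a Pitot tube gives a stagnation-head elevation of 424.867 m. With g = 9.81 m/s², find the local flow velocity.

Near the bed, under hydrostatic conditions, the piezometric head (z + ψ) equals the free-surface elevation, 424.79 m.
Velocity head = total − piezometric = 424.867 − 424.79 = 0.077 m.
v = √(2g·h_v) = √(2 × 9.81 × 0.077) = 1.23 m/s.

v ≈ 1.23 m/s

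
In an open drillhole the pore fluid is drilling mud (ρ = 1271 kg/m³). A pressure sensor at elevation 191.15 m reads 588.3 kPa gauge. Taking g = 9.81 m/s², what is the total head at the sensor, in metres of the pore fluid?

ψ = P/(ρg) = 588.3×1000 / (1271 × 9.81) = 47.18 m.
h = z + ψ = 191.15 + 47.18 = 238.33 m.

h ≈ 238.33 m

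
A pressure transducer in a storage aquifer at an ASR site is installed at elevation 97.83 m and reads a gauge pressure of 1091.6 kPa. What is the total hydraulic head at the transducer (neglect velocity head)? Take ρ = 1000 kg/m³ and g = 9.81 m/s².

ψ = P/(ρg) = 1091.6×1000 / (1000 × 9.81) = 111.27 m.
h = z + ψ = 97.83 + 111.27 = 209.10 m.

h ≈ 209.10 m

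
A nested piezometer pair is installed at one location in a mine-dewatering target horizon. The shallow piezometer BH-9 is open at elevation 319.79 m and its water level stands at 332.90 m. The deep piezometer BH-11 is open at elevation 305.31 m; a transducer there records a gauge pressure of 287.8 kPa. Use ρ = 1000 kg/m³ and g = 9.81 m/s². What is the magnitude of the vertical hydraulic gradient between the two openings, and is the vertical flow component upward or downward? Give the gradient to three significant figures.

Total head at BH-9: h = 332.90 m (water level in the standpipe).
Pressure head at BH-11: ψ = P/(ρg) = 287.8×1000 / (1000 × 9.81) = 29.34 m.
Total head at BH-11: h = z + ψ = 305.31 + 29.34 = 334.65 m.
Δh = h(BH-9) − h(BH-11) = 332.90 − 334.65 = -1.75 m.
Vertical separation Δz = 319.79 − 305.31 = 14.48 m.
|i_v| = |Δh| / Δz = 1.75 / 14.48 = 0.121.
Head is higher in the deep piezometer, so vertical flow is upward (discharge condition).

|i_v| ≈ 0.121; vertical flow is upward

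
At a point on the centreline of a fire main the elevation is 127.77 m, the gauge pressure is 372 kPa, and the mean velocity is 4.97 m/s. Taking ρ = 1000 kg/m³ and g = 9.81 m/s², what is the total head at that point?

Pressure head ψ = P/(ρg) = 372×1000 / (1000 × 9.81) = 37.92 m.
Velocity head = v²/(2g) = 4.97² / (2 × 9.81) = 1.259 m.
h = z + ψ + v²/(2g) = 127.77 + 37.92 + 1.259 = 166.95 m.

h ≈ 166.95 m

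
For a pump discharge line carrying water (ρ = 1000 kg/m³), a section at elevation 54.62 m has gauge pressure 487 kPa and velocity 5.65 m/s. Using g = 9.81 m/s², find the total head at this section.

h ≈ 105.89 m

Pressure head ψ = P/(ρg) = 487×1000 / (1000 × 9.81) = 49.64 m.
Velocity head = v²/(2g) = 5.65² / (2 × 9.81) = 1.627 m.
h = z + ψ + v²/(2g) = 54.62 + 49.64 + 1.627 = 105.89 m.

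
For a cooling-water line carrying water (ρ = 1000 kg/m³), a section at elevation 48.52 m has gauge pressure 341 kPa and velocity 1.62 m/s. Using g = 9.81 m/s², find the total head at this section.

Pressure head ψ = P/(ρg) = 341×1000 / (1000 × 9.81) = 34.76 m.
Velocity head = v²/(2g) = 1.62² / (2 × 9.81) = 0.134 m.
h = z + ψ + v²/(2g) = 48.52 + 34.76 + 0.134 = 83.41 m.

h ≈ 83.41 m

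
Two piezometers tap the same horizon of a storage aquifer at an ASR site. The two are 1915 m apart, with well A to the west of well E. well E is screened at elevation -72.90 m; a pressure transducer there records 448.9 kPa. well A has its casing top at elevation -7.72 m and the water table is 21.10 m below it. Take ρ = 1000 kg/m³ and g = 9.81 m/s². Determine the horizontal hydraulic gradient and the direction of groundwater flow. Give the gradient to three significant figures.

i ≈ 0.000877; groundwater flows toward the west

Pressure head at well E: ψ = P/(ρg) = 448.9×1000 / (1000 × 9.81) = 45.76 m.
Total head at well E: h = z + ψ = -72.90 + 45.76 = -27.14 m.
Total head at well A: h = -7.72 − 21.10 = -28.82 m.
Head difference: h(well E) − h(well A) = -27.14 − (-28.82) = 1.68 m.
Hydraulic gradient: i = |Δh| / L = 1.68 / 1915 = 0.000877.
Flow is from higher to lower head: from well E toward well A, i.e. toward the west.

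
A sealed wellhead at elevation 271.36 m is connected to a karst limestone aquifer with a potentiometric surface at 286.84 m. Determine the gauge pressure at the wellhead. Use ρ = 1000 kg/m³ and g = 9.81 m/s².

Head above the cap: Δh = 286.84 − 271.36 = 15.48 m.
P = ρgΔh = 1000 × 9.81 × 15.48 = 151859 Pa ≈ 152 kPa.

P ≈ 152 kPa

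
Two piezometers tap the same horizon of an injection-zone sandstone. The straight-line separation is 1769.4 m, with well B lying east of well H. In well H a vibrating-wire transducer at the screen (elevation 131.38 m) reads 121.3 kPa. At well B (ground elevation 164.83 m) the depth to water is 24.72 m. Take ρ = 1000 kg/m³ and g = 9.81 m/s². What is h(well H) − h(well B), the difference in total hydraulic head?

Pressure head at well H: ψ = P/(ρg) = 121.3×1000 / (1000 × 9.81) = 12.36 m.
Total head at well H: h = z + ψ = 131.38 + 12.36 = 143.74 m.
Total head at well B: h = 164.83 − 24.72 = 140.11 m.
Head difference: h(well H) − h(well B) = 143.74 − 140.11 = 3.63 m.

Δh ≈ 3.63 m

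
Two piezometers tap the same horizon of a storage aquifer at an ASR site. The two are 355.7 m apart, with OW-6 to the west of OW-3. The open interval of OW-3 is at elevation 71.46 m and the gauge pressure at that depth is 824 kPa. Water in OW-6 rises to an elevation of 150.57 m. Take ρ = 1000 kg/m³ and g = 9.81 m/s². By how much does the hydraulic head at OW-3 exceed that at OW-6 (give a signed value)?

Pressure head at OW-3: ψ = P/(ρg) = 824×1000 / (1000 × 9.81) = 84.00 m.
Total head at OW-3: h = z + ψ = 71.46 + 84.00 = 155.46 m.
Total head at OW-6: h = 150.57 m (water level in the piezometer is the total head).
Head difference: h(OW-3) − h(OW-6) = 155.46 − 150.57 = 4.89 m.

Δh ≈ 4.89 m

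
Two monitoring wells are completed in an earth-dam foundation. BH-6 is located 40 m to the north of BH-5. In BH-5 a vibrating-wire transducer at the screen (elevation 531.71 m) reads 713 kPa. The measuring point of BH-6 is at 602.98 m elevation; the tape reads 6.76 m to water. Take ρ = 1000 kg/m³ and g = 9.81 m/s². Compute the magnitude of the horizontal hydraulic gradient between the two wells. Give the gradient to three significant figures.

Pressure head at BH-5: ψ = P/(ρg) = 713×1000 / (1000 × 9.81) = 72.68 m.
Total head at BH-5: h = z + ψ = 531.71 + 72.68 = 604.39 m.
Total head at BH-6: h = 602.98 − 6.76 = 596.22 m.
Head difference: h(BH-5) − h(BH-6) = 604.39 − 596.22 = 8.17 m.
Hydraulic gradient: i = |Δh| / L = 8.17 / 40 = 0.204.

i ≈ 0.204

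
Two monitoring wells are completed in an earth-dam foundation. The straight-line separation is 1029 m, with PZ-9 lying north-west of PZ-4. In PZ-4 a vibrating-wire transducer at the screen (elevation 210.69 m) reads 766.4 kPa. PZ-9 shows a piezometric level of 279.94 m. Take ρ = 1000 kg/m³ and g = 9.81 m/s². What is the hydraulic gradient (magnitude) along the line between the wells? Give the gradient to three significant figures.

i ≈ 0.00862

Pressure head at PZ-4: ψ = P/(ρg) = 766.4×1000 / (1000 × 9.81) = 78.12 m.
Total head at PZ-4: h = z + ψ = 210.69 + 78.12 = 288.81 m.
Total head at PZ-9: h = 279.94 m (water level in the piezometer is the total head).
Head difference: h(PZ-4) − h(PZ-9) = 288.81 − 279.94 = 8.87 m.
Hydraulic gradient: i = |Δh| / L = 8.87 / 1029 = 0.00862.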